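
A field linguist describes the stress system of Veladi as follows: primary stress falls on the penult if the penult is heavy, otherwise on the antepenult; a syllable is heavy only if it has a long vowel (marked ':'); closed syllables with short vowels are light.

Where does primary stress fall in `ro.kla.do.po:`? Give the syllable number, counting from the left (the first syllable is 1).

2

Weights: 2 kla L, 3 do L, 4 po: H.
The penult (syllable 3, do) is light, so stress falls on the antepenult (syllable 2, kla).
Primary stress: syllable 2 → ro.ˈkla.do.po:.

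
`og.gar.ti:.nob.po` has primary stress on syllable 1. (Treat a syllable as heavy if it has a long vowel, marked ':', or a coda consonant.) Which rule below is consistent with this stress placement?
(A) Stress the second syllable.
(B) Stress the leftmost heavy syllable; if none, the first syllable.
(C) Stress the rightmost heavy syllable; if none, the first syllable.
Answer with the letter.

B

Rule A → syllable 2 (observed: 1).
Rule B → syllable 1 ✓.
Rule C → syllable 4 (observed: 1).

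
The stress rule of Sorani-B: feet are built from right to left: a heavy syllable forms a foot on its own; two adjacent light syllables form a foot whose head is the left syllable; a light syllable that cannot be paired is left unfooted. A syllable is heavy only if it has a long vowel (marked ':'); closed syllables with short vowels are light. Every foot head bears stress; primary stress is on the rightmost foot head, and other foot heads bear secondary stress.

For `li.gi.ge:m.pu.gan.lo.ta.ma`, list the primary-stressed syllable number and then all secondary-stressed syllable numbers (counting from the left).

primary 7, secondary 1, 3, 5

Weights: 1 li L, 2 gi L, 3 ge:m H, 4 pu L, 5 gan L, 6 lo L, 7 ta L, 8 ma L.
Parse right to left (heavy = foot alone; LL = one foot; stranded L unfooted): (ˈli.gi) (ˈge:m) pu (ˈgan.lo) (ˈta.ma).
Foot heads: 1, 3, 5, 7.
Primary stress on the rightmost head = syllable 7.
Secondary stress on 1, 3, 5: ˌli.gi.ˌge:m.pu.ˌgan.lo.ˈta.ma.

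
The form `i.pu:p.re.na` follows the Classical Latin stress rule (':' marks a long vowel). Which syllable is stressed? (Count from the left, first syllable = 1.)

Classical Latin: stress the penult if heavy (long vowel or closed), else the antepenult.
Weights: 2 pu:p H, 3 re L, 4 na L.
The penult (syllable 3, re) is light, so stress falls on the antepenult (syllable 2, pu:p).
Stress on syllable 2: i.ˈpu:p.re.na.

2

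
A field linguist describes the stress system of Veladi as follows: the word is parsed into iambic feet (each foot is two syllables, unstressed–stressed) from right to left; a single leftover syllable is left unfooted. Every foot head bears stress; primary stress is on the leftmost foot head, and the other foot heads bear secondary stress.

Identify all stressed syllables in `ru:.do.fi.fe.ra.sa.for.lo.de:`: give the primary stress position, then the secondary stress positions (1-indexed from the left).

primary 3, secondary 5, 7, 9

Parse right to left into iambic (σˈσ) feet: ru: (do.ˈfi) (fe.ˈra) (sa.ˈfor) (lo.ˈde:). Syllable 1 is left unfooted.
Foot heads (stressed positions): 3, 5, 7, 9.
End Rule Leftmost: primary stress on the leftmost head = syllable 3.
Secondary stress on 5, 7, 9: ru:.do.ˈfi.fe.ˌra.sa.ˌfor.lo.ˌde:.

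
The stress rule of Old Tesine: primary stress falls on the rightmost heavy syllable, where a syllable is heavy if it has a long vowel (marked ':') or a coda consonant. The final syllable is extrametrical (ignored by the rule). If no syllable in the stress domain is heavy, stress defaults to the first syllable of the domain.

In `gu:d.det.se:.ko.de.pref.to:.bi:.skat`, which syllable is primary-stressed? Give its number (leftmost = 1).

The final syllable (9, skat) is extrametrical; the stress domain is syllables 1–8.
Weights: 1 gu:d H, 2 det H, 3 se: H, 4 ko L, 5 de L, 6 pref H, 7 to: H, 8 bi: H.
Heavy syllables in the domain: 1, 2, 3, 6, 7, 8. The rightmost is syllable 8 (bi:).
Primary stress: syllable 8 → gu:d.det.se:.ko.de.pref.to:.ˈbi:.skat.

8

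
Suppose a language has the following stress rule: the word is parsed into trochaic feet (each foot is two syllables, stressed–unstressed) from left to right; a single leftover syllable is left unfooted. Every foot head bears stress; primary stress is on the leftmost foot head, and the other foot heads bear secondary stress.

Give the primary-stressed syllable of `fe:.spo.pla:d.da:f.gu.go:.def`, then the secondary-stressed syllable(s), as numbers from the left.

primary 1, secondary 3, 5

Parse left to right into trochaic (ˈσσ) feet: (ˈfe:.spo) (ˈpla:d.da:f) (ˈgu.go:) def. Syllable 7 is left unfooted.
Foot heads (stressed positions): 1, 3, 5.
End Rule Leftmost: primary stress on the leftmost head = syllable 1.
Secondary stress on 3, 5: ˈfe:.spo.ˌpla:d.da:f.ˌgu.go:.def.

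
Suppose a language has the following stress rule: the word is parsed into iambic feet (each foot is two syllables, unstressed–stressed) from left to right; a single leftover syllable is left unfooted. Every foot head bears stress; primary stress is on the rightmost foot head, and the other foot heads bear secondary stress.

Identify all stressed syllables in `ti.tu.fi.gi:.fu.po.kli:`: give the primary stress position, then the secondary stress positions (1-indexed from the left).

Parse left to right into iambic (σˈσ) feet: (ti.ˈtu) (fi.ˈgi:) (fu.ˈpo) kli:. Syllable 7 is left unfooted.
Foot heads (stressed positions): 2, 4, 6.
End Rule Rightmost: primary stress on the rightmost head = syllable 6.
Secondary stress on 2, 4: ti.ˌtu.fi.ˌgi:.fu.ˈpo.kli:.

primary 6, secondary 2, 4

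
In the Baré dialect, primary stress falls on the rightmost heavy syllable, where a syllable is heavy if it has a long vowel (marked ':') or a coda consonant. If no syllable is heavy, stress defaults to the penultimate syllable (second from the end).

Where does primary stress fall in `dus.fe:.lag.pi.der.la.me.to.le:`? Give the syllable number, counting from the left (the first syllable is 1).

9

Weights: 1 dus H, 2 fe: H, 3 lag H, 4 pi L, 5 der H, 6 la L, 7 me L, 8 to L, 9 le: H.
Heavy syllables in the domain: 1, 2, 3, 5, 9. The rightmost is syllable 9 (le:).
Primary stress: syllable 9 → dus.fe:.lag.pi.der.la.me.to.ˈle:.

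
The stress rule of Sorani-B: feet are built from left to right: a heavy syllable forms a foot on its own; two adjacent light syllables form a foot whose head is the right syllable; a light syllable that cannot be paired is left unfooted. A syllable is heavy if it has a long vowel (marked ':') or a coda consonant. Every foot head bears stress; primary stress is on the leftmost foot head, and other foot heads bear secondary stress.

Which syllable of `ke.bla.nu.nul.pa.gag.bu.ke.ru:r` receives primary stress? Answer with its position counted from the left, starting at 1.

2

Weights: 1 ke L, 2 bla L, 3 nu L, 4 nul H, 5 pa L, 6 gag H, 7 bu L, 8 ke L, 9 ru:r H.
Parse left to right (heavy = foot alone; LL = one foot; stranded L unfooted): (ke.ˈbla) nu (ˈnul) pa (ˈgag) (bu.ˈke) (ˈru:r).
Foot heads: 2, 4, 6, 8, 9.
Primary stress on the leftmost head = syllable 2.
Primary stress: syllable 2 → ke.ˈbla.nu.nul.pa.gag.bu.ke.ru:r.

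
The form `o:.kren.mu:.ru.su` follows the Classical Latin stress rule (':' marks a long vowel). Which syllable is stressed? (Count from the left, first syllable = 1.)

3

Classical Latin: stress the penult if heavy (long vowel or closed), else the antepenult.
Weights: 3 mu: H, 4 ru L, 5 su L.
The penult (syllable 4, ru) is light, so stress falls on the antepenult (syllable 3, mu:).
Stress on syllable 3: o:.kren.ˈmu:.ru.su.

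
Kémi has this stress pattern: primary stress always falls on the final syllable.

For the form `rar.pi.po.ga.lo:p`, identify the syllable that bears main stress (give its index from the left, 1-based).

The word has 5 syllables; the final syllable is syllable 5 (lo:p).
Primary stress: syllable 5 → rar.pi.po.ga.ˈlo:p.

5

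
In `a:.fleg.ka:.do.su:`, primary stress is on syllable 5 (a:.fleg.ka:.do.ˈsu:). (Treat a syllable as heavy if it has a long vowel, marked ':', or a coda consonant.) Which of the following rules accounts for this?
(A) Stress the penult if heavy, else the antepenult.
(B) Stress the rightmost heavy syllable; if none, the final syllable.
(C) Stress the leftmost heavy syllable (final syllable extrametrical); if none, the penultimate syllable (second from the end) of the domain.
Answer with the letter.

B

Rule A → syllable 3 (observed: 5).
Rule B → syllable 5 ✓.
Rule C → syllable 1 (observed: 5).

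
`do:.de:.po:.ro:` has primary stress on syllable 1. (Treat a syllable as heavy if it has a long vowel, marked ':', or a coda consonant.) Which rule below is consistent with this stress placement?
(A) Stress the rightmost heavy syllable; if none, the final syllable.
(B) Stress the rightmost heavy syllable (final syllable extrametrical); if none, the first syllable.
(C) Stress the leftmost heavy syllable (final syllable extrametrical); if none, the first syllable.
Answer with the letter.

C

Rule A → syllable 4 (observed: 1).
Rule B → syllable 3 (observed: 1).
Rule C → syllable 1 ✓.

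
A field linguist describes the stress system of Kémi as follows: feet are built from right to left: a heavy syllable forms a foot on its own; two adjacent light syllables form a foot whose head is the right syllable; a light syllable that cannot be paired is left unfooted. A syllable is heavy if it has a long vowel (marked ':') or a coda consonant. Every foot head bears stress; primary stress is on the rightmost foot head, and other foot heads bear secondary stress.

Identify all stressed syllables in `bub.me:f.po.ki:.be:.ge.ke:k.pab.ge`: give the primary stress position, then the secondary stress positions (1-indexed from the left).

Weights: 1 bub H, 2 me:f H, 3 po L, 4 ki: H, 5 be: H, 6 ge L, 7 ke:k H, 8 pab H, 9 ge L.
Parse right to left (heavy = foot alone; LL = one foot; stranded L unfooted): (ˈbub) (ˈme:f) po (ˈki:) (ˈbe:) ge (ˈke:k) (ˈpab) ge.
Foot heads: 1, 2, 4, 5, 7, 8.
Primary stress on the rightmost head = syllable 8.
Secondary stress on 1, 2, 4, 5, 7: ˌbub.ˌme:f.po.ˌki:.ˌbe:.ge.ˌke:k.ˈpab.ge.

primary 8, secondary 1, 2, 4, 5, 7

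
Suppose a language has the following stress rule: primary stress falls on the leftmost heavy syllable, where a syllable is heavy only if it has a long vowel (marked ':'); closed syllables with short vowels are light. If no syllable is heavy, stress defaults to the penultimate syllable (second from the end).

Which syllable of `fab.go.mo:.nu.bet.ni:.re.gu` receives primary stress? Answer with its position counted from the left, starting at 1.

3

Weights: 1 fab L, 2 go L, 3 mo: H, 4 nu L, 5 bet L, 6 ni: H, 7 re L, 8 gu L.
Heavy syllables in the domain: 3, 6. The leftmost is syllable 3 (mo:).
Primary stress: syllable 3 → fab.go.ˈmo:.nu.bet.ni:.re.gu.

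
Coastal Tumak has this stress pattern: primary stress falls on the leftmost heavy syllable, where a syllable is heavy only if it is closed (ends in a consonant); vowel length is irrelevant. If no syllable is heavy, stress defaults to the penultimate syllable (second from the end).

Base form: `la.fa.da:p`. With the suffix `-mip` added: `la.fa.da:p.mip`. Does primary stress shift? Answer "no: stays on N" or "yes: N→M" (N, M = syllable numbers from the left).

Base `la.fa.da:p` (3 syllables):
  Weights: 1 la L, 2 fa L, 3 da:p H.
  Heavy syllables in the domain: 3. The leftmost is syllable 3 (da:p).
  → primary stress on syllable 3.
Suffixed `la.fa.da:p.mip` (4 syllables):
  Weights: 1 la L, 2 fa L, 3 da:p H, 4 mip H.
  Heavy syllables in the domain: 3, 4. The leftmost is syllable 3 (da:p).
  → primary stress on syllable 3.

no: stays on 3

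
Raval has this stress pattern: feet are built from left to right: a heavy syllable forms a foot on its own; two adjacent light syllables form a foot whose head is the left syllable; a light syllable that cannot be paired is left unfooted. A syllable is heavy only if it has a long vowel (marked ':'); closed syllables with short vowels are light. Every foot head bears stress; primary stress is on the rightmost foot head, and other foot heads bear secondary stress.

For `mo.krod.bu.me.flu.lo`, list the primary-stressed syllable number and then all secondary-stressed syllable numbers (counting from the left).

Weights: 1 mo L, 2 krod L, 3 bu L, 4 me L, 5 flu L, 6 lo L.
Parse left to right (heavy = foot alone; LL = one foot; stranded L unfooted): (ˈmo.krod) (ˈbu.me) (ˈflu.lo).
Foot heads: 1, 3, 5.
Primary stress on the rightmost head = syllable 5.
Secondary stress on 1, 3: ˌmo.krod.ˌbu.me.ˈflu.lo.

primary 5, secondary 1, 3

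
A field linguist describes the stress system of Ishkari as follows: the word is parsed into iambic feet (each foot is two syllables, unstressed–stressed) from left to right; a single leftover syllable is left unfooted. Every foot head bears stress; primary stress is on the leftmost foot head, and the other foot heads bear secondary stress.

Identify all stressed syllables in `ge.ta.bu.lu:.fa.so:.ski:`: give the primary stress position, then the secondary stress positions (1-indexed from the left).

Parse left to right into iambic (σˈσ) feet: (ge.ˈta) (bu.ˈlu:) (fa.ˈso:) ski:. Syllable 7 is left unfooted.
Foot heads (stressed positions): 2, 4, 6.
End Rule Leftmost: primary stress on the leftmost head = syllable 2.
Secondary stress on 4, 6: ge.ˈta.bu.ˌlu:.fa.ˌso:.ski:.

primary 2, secondary 4, 6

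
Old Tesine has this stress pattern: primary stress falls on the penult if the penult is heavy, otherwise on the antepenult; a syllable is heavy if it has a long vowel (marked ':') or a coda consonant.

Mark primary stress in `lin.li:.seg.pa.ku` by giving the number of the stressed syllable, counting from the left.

3

Weights: 3 seg H, 4 pa L, 5 ku L.
The penult (syllable 4, pa) is light, so stress falls on the antepenult (syllable 3, seg).
Primary stress: syllable 3 → lin.li:.ˈseg.pa.ku.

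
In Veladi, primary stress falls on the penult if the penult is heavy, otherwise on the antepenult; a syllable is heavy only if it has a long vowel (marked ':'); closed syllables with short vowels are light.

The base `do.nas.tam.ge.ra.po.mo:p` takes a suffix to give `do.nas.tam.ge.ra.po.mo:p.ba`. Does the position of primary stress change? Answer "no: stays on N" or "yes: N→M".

Base `do.nas.tam.ge.ra.po.mo:p` (7 syllables):
  Weights: 5 ra L, 6 po L, 7 mo:p H.
  The penult (syllable 6, po) is light, so stress falls on the antepenult (syllable 5, ra).
  → primary stress on syllable 5.
Suffixed `do.nas.tam.ge.ra.po.mo:p.ba` (8 syllables):
  Weights: 6 po L, 7 mo:p H, 8 ba L.
  The penult (syllable 7, mo:p) is heavy, so it takes stress.
  → primary stress on syllable 7.

yes: 5→7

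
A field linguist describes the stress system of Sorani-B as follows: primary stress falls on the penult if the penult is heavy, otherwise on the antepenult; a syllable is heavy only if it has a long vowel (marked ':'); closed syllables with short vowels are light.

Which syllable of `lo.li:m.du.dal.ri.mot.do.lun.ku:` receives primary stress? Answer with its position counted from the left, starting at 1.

7

Weights: 7 do L, 8 lun L, 9 ku: H.
The penult (syllable 8, lun) is light, so stress falls on the antepenult (syllable 7, do).
Primary stress: syllable 7 → lo.li:m.du.dal.ri.mot.ˈdo.lun.ku:.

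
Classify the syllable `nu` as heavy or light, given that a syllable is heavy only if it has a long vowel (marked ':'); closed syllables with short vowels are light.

`nu`: short vowel, open (no coda). Short vowel → light.

light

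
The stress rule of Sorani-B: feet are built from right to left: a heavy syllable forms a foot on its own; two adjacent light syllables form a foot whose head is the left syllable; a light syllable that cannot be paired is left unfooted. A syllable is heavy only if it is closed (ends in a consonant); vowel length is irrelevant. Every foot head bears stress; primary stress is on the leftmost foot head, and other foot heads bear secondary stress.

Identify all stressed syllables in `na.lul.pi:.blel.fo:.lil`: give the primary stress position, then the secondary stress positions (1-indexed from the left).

Weights: 1 na L, 2 lul H, 3 pi: L, 4 blel H, 5 fo: L, 6 lil H.
Parse right to left (heavy = foot alone; LL = one foot; stranded L unfooted): na (ˈlul) pi: (ˈblel) fo: (ˈlil).
Foot heads: 2, 4, 6.
Primary stress on the leftmost head = syllable 2.
Secondary stress on 4, 6: na.ˈlul.pi:.ˌblel.fo:.ˌlil.

primary 2, secondary 4, 6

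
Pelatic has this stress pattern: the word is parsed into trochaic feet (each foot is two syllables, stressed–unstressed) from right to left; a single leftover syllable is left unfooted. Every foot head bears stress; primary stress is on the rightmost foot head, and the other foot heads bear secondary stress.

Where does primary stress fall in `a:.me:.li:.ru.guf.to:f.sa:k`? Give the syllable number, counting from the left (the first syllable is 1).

6

Parse right to left into trochaic (ˈσσ) feet: a: (ˈme:.li:) (ˈru.guf) (ˈto:f.sa:k). Syllable 1 is left unfooted.
Foot heads (stressed positions): 2, 4, 6.
End Rule Rightmost: primary stress on the rightmost head = syllable 6.
Primary stress: syllable 6 → a:.me:.li:.ru.guf.ˈto:f.sa:k.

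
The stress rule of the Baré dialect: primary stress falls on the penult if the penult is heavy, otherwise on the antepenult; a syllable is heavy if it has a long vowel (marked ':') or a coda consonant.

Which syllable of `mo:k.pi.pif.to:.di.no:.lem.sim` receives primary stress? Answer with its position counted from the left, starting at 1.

Weights: 6 no: H, 7 lem H, 8 sim H.
The penult (syllable 7, lem) is heavy, so it takes stress.
Primary stress: syllable 7 → mo:k.pi.pif.to:.di.no:.ˈlem.sim.

7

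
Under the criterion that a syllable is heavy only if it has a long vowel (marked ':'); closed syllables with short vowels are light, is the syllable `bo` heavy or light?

light

`bo`: short vowel, open (no coda). Short vowel → light.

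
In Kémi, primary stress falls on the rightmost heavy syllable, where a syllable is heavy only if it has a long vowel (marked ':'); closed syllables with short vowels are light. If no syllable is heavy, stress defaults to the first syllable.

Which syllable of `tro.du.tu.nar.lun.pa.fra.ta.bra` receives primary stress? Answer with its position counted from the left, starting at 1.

1

Weights: 1 tro L, 2 du L, 3 tu L, 4 nar L, 5 lun L, 6 pa L, 7 fra L, 8 ta L, 9 bra L.
No heavy syllable in the domain; default to the first syllable = syllable 1.
Primary stress: syllable 1 → ˈtro.du.tu.nar.lun.pa.fra.ta.bra.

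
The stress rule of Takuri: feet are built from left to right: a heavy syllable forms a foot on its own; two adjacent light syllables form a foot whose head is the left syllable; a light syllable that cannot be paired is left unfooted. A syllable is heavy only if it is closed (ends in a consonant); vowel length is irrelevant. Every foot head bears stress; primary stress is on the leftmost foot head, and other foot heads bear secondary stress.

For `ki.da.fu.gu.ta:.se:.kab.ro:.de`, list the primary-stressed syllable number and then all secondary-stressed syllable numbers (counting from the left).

primary 1, secondary 3, 5, 7, 8

Weights: 1 ki L, 2 da L, 3 fu L, 4 gu L, 5 ta: L, 6 se: L, 7 kab H, 8 ro: L, 9 de L.
Parse left to right (heavy = foot alone; LL = one foot; stranded L unfooted): (ˈki.da) (ˈfu.gu) (ˈta:.se:) (ˈkab) (ˈro:.de).
Foot heads: 1, 3, 5, 7, 8.
Primary stress on the leftmost head = syllable 1.
Secondary stress on 3, 5, 7, 8: ˈki.da.ˌfu.gu.ˌta:.se:.ˌkab.ˌro:.de.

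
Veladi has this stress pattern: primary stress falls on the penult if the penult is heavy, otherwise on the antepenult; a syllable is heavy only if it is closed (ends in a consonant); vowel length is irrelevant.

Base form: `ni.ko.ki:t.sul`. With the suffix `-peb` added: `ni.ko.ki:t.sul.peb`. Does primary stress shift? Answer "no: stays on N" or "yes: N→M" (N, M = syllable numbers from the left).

yes: 3→4

Base `ni.ko.ki:t.sul` (4 syllables):
  Weights: 2 ko L, 3 ki:t H, 4 sul H.
  The penult (syllable 3, ki:t) is heavy, so it takes stress.
  → primary stress on syllable 3.
Suffixed `ni.ko.ki:t.sul.peb` (5 syllables):
  Weights: 3 ki:t H, 4 sul H, 5 peb H.
  The penult (syllable 4, sul) is heavy, so it takes stress.
  → primary stress on syllable 4.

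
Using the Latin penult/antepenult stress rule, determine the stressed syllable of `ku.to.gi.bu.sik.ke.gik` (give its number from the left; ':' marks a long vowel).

5

Classical Latin: stress the penult if heavy (long vowel or closed), else the antepenult.
Weights: 5 sik H, 6 ke L, 7 gik H.
The penult (syllable 6, ke) is light, so stress falls on the antepenult (syllable 5, sik).
Stress on syllable 5: ku.to.gi.bu.ˈsik.ke.gik.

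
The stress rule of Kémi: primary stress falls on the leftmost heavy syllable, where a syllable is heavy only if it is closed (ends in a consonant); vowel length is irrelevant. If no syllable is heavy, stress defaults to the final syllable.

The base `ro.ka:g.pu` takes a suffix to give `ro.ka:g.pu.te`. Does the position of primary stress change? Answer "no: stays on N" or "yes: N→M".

no: stays on 2

Base `ro.ka:g.pu` (3 syllables):
  Weights: 1 ro L, 2 ka:g H, 3 pu L.
  Heavy syllables in the domain: 2. The leftmost is syllable 2 (ka:g).
  → primary stress on syllable 2.
Suffixed `ro.ka:g.pu.te` (4 syllables):
  Weights: 1 ro L, 2 ka:g H, 3 pu L, 4 te L.
  Heavy syllables in the domain: 2. The leftmost is syllable 2 (ka:g).
  → primary stress on syllable 2.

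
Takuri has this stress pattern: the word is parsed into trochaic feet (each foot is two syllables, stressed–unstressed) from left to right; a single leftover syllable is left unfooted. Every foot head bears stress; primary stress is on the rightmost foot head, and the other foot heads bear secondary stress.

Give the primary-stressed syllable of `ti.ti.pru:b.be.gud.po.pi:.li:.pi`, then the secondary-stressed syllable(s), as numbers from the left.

primary 7, secondary 1, 3, 5

Parse left to right into trochaic (ˈσσ) feet: (ˈti.ti) (ˈpru:b.be) (ˈgud.po) (ˈpi:.li:) pi. Syllable 9 is left unfooted.
Foot heads (stressed positions): 1, 3, 5, 7.
End Rule Rightmost: primary stress on the rightmost head = syllable 7.
Secondary stress on 1, 3, 5: ˌti.ti.ˌpru:b.be.ˌgud.po.ˈpi:.li:.pi.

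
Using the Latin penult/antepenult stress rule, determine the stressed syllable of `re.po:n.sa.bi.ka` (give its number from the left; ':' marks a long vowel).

3

Classical Latin: stress the penult if heavy (long vowel or closed), else the antepenult.
Weights: 3 sa L, 4 bi L, 5 ka L.
The penult (syllable 4, bi) is light, so stress falls on the antepenult (syllable 3, sa).
Stress on syllable 3: re.po:n.ˈsa.bi.ka.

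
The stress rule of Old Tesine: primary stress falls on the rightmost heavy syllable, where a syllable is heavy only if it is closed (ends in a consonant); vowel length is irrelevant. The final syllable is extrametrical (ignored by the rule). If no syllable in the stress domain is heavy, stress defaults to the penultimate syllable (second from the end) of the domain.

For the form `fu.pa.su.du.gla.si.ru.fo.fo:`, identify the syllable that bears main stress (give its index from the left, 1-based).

7

The final syllable (9, fo:) is extrametrical; the stress domain is syllables 1–8.
Weights: 1 fu L, 2 pa L, 3 su L, 4 du L, 5 gla L, 6 si L, 7 ru L, 8 fo L.
No heavy syllable in the domain; default to the penultimate syllable (second from the end) of the domain = syllable 7.
Primary stress: syllable 7 → fu.pa.su.du.gla.si.ˈru.fo.fo:.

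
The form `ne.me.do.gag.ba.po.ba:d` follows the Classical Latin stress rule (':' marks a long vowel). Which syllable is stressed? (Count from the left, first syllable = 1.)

Classical Latin: stress the penult if heavy (long vowel or closed), else the antepenult.
Weights: 5 ba L, 6 po L, 7 ba:d H.
The penult (syllable 6, po) is light, so stress falls on the antepenult (syllable 5, ba).
Stress on syllable 5: ne.me.do.gag.ˈba.po.ba:d.

5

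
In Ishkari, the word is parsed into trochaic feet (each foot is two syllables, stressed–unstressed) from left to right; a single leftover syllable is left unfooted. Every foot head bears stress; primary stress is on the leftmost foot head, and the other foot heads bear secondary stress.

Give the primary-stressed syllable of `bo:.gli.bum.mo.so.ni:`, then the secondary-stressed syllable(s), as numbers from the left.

Parse left to right into trochaic (ˈσσ) feet: (ˈbo:.gli) (ˈbum.mo) (ˈso.ni:).
Foot heads (stressed positions): 1, 3, 5.
End Rule Leftmost: primary stress on the leftmost head = syllable 1.
Secondary stress on 3, 5: ˈbo:.gli.ˌbum.mo.ˌso.ni:.

primary 1, secondary 3, 5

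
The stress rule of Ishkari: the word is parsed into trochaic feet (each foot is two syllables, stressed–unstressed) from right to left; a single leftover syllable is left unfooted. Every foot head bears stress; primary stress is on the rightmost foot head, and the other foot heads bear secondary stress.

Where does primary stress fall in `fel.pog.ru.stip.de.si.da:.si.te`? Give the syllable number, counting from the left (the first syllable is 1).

Parse right to left into trochaic (ˈσσ) feet: fel (ˈpog.ru) (ˈstip.de) (ˈsi.da:) (ˈsi.te). Syllable 1 is left unfooted.
Foot heads (stressed positions): 2, 4, 6, 8.
End Rule Rightmost: primary stress on the rightmost head = syllable 8.
Primary stress: syllable 8 → fel.pog.ru.stip.de.si.da:.ˈsi.te.

8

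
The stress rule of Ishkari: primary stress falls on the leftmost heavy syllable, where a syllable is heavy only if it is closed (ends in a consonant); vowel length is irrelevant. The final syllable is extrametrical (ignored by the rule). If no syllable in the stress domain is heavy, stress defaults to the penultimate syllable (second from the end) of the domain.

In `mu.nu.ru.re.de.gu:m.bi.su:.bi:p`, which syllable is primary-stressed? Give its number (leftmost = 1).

6

The final syllable (9, bi:p) is extrametrical; the stress domain is syllables 1–8.
Weights: 1 mu L, 2 nu L, 3 ru L, 4 re L, 5 de L, 6 gu:m H, 7 bi L, 8 su: L.
Heavy syllables in the domain: 6. The leftmost is syllable 6 (gu:m).
Primary stress: syllable 6 → mu.nu.ru.re.de.ˈgu:m.bi.su:.bi:p.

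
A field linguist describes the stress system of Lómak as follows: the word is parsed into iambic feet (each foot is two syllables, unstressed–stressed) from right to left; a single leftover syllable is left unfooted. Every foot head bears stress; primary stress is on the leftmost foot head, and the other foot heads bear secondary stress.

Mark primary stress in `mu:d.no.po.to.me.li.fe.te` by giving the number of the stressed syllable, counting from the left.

Parse right to left into iambic (σˈσ) feet: (mu:d.ˈno) (po.ˈto) (me.ˈli) (fe.ˈte).
Foot heads (stressed positions): 2, 4, 6, 8.
End Rule Leftmost: primary stress on the leftmost head = syllable 2.
Primary stress: syllable 2 → mu:d.ˈno.po.to.me.li.fe.te.

2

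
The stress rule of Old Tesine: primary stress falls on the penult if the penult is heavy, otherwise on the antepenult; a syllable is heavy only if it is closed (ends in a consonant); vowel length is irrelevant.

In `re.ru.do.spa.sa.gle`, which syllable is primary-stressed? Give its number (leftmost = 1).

4

Weights: 4 spa L, 5 sa L, 6 gle L.
The penult (syllable 5, sa) is light, so stress falls on the antepenult (syllable 4, spa).
Primary stress: syllable 4 → re.ru.do.ˈspa.sa.gle.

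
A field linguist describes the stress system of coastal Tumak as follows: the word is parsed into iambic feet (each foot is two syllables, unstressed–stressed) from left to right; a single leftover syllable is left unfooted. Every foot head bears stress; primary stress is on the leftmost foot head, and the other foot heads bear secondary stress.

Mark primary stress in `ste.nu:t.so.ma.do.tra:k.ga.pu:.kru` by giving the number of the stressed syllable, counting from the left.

2

Parse left to right into iambic (σˈσ) feet: (ste.ˈnu:t) (so.ˈma) (do.ˈtra:k) (ga.ˈpu:) kru. Syllable 9 is left unfooted.
Foot heads (stressed positions): 2, 4, 6, 8.
End Rule Leftmost: primary stress on the leftmost head = syllable 2.
Primary stress: syllable 2 → ste.ˈnu:t.so.ma.do.tra:k.ga.pu:.kru.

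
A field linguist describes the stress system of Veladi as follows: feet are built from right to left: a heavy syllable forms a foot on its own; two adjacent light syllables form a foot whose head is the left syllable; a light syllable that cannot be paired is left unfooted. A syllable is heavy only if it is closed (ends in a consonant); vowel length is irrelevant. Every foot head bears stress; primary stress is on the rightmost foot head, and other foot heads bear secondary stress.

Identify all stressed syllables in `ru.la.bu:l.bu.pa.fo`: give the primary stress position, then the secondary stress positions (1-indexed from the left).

primary 5, secondary 1, 3

Weights: 1 ru L, 2 la L, 3 bu:l H, 4 bu L, 5 pa L, 6 fo L.
Parse right to left (heavy = foot alone; LL = one foot; stranded L unfooted): (ˈru.la) (ˈbu:l) bu (ˈpa.fo).
Foot heads: 1, 3, 5.
Primary stress on the rightmost head = syllable 5.
Secondary stress on 1, 3: ˌru.la.ˌbu:l.bu.ˈpa.fo.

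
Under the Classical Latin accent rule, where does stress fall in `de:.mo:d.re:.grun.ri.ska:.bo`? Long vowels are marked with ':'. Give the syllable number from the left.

Classical Latin: stress the penult if heavy (long vowel or closed), else the antepenult.
Weights: 5 ri L, 6 ska: H, 7 bo L.
The penult (syllable 6, ska:) is heavy, so it takes stress.
Stress on syllable 6: de:.mo:d.re:.grun.ri.ˈska:.bo.

6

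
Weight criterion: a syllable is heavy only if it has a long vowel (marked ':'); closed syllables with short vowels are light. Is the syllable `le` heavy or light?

`le`: short vowel, open (no coda). Short vowel → light.

light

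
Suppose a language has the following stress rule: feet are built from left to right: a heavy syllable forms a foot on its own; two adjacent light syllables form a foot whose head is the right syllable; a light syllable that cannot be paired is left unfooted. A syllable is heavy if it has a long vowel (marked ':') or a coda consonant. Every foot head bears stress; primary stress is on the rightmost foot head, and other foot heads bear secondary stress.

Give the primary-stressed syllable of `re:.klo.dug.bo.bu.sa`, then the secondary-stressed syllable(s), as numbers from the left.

Weights: 1 re: H, 2 klo L, 3 dug H, 4 bo L, 5 bu L, 6 sa L.
Parse left to right (heavy = foot alone; LL = one foot; stranded L unfooted): (ˈre:) klo (ˈdug) (bo.ˈbu) sa.
Foot heads: 1, 3, 5.
Primary stress on the rightmost head = syllable 5.
Secondary stress on 1, 3: ˌre:.klo.ˌdug.bo.ˈbu.sa.

primary 5, secondary 1, 3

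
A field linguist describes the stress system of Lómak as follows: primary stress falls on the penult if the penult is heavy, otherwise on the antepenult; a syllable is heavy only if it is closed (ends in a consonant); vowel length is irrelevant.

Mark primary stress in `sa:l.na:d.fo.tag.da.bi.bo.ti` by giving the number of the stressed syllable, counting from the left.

6

Weights: 6 bi L, 7 bo L, 8 ti L.
The penult (syllable 7, bo) is light, so stress falls on the antepenult (syllable 6, bi).
Primary stress: syllable 6 → sa:l.na:d.fo.tag.da.ˈbi.bo.ti.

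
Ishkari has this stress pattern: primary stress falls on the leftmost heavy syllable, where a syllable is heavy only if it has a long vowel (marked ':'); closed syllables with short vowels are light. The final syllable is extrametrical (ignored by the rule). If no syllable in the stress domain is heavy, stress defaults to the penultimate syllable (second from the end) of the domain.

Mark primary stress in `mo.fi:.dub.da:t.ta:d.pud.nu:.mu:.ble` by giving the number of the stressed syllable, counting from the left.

The final syllable (9, ble) is extrametrical; the stress domain is syllables 1–8.
Weights: 1 mo L, 2 fi: H, 3 dub L, 4 da:t H, 5 ta:d H, 6 pud L, 7 nu: H, 8 mu: H.
Heavy syllables in the domain: 2, 4, 5, 7, 8. The leftmost is syllable 2 (fi:).
Primary stress: syllable 2 → mo.ˈfi:.dub.da:t.ta:d.pud.nu:.mu:.ble.

2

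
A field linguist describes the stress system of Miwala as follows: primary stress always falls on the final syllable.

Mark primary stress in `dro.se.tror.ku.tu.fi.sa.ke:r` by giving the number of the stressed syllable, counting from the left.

The word has 8 syllables; the final syllable is syllable 8 (ke:r).
Primary stress: syllable 8 → dro.se.tror.ku.tu.fi.sa.ˈke:r.

8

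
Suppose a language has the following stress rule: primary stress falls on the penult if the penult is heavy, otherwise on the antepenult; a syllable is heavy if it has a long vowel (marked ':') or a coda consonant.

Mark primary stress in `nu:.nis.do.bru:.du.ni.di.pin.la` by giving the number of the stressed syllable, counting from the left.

Weights: 7 di L, 8 pin H, 9 la L.
The penult (syllable 8, pin) is heavy, so it takes stress.
Primary stress: syllable 8 → nu:.nis.do.bru:.du.ni.di.ˈpin.la.

8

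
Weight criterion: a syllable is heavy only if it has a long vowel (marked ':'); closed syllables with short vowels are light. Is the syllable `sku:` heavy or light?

`sku:`: long vowel, open (no coda). Long vowel → heavy.

heavy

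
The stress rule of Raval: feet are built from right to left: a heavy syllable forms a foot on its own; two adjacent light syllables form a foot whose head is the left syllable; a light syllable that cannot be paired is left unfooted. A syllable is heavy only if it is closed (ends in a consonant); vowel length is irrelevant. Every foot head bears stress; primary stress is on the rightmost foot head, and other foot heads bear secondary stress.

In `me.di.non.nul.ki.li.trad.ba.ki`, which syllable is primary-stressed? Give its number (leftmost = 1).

8

Weights: 1 me L, 2 di L, 3 non H, 4 nul H, 5 ki L, 6 li L, 7 trad H, 8 ba L, 9 ki L.
Parse right to left (heavy = foot alone; LL = one foot; stranded L unfooted): (ˈme.di) (ˈnon) (ˈnul) (ˈki.li) (ˈtrad) (ˈba.ki).
Foot heads: 1, 3, 4, 5, 7, 8.
Primary stress on the rightmost head = syllable 8.
Primary stress: syllable 8 → me.di.non.nul.ki.li.trad.ˈba.ki.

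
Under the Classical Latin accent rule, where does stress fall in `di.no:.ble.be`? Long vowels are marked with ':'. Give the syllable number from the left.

2

Classical Latin: stress the penult if heavy (long vowel or closed), else the antepenult.
Weights: 2 no: H, 3 ble L, 4 be L.
The penult (syllable 3, ble) is light, so stress falls on the antepenult (syllable 2, no:).
Stress on syllable 2: di.ˈno:.ble.be.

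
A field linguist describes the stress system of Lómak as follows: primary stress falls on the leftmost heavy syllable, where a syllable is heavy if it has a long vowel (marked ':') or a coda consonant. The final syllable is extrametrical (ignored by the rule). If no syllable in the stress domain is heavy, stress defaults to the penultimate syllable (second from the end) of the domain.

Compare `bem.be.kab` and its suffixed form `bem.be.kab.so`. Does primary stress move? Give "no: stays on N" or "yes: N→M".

no: stays on 1

Base `bem.be.kab` (3 syllables):
  The final syllable (3, kab) is extrametrical; the stress domain is syllables 1–2.
  Weights: 1 bem H, 2 be L.
  Heavy syllables in the domain: 1. The leftmost is syllable 1 (bem).
  → primary stress on syllable 1.
Suffixed `bem.be.kab.so` (4 syllables):
  The final syllable (4, so) is extrametrical; the stress domain is syllables 1–3.
  Weights: 1 bem H, 2 be L, 3 kab H.
  Heavy syllables in the domain: 1, 3. The leftmost is syllable 1 (bem).
  → primary stress on syllable 1.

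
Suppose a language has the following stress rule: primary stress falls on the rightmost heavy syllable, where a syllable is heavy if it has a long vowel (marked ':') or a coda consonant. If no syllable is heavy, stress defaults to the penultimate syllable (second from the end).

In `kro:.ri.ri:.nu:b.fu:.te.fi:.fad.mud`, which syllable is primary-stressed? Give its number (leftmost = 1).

Weights: 1 kro: H, 2 ri L, 3 ri: H, 4 nu:b H, 5 fu: H, 6 te L, 7 fi: H, 8 fad H, 9 mud H.
Heavy syllables in the domain: 1, 3, 4, 5, 7, 8, 9. The rightmost is syllable 9 (mud).
Primary stress: syllable 9 → kro:.ri.ri:.nu:b.fu:.te.fi:.fad.ˈmud.

9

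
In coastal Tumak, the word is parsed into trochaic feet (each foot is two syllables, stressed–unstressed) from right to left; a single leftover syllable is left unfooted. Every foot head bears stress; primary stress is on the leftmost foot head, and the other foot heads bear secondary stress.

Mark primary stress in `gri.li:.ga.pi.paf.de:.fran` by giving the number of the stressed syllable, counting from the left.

2

Parse right to left into trochaic (ˈσσ) feet: gri (ˈli:.ga) (ˈpi.paf) (ˈde:.fran). Syllable 1 is left unfooted.
Foot heads (stressed positions): 2, 4, 6.
End Rule Leftmost: primary stress on the leftmost head = syllable 2.
Primary stress: syllable 2 → gri.ˈli:.ga.pi.paf.de:.fran.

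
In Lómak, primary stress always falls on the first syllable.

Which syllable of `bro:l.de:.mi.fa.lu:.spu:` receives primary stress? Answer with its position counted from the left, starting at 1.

The word has 6 syllables; the first syllable is syllable 1 (bro:l).
Primary stress: syllable 1 → ˈbro:l.de:.mi.fa.lu:.spu:.

1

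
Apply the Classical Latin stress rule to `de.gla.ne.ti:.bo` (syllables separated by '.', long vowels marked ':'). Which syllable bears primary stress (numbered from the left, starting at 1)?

Classical Latin: stress the penult if heavy (long vowel or closed), else the antepenult.
Weights: 3 ne L, 4 ti: H, 5 bo L.
The penult (syllable 4, ti:) is heavy, so it takes stress.
Stress on syllable 4: de.gla.ne.ˈti:.bo.

4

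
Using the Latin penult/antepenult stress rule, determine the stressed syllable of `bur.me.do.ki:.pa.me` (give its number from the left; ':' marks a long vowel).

Classical Latin: stress the penult if heavy (long vowel or closed), else the antepenult.
Weights: 4 ki: H, 5 pa L, 6 me L.
The penult (syllable 5, pa) is light, so stress falls on the antepenult (syllable 4, ki:).
Stress on syllable 4: bur.me.do.ˈki:.pa.me.

4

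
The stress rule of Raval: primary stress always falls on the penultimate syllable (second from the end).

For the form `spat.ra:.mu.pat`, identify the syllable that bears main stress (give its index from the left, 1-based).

The word has 4 syllables; the penultimate syllable (second from the end) is syllable 3 (mu).
Primary stress: syllable 3 → spat.ra:.ˈmu.pat.

3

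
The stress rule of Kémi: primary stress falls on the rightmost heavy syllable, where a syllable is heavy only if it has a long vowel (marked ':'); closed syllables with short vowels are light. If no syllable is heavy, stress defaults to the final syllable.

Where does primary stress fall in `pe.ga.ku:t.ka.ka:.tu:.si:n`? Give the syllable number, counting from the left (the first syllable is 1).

7

Weights: 1 pe L, 2 ga L, 3 ku:t H, 4 ka L, 5 ka: H, 6 tu: H, 7 si:n H.
Heavy syllables in the domain: 3, 5, 6, 7. The rightmost is syllable 7 (si:n).
Primary stress: syllable 7 → pe.ga.ku:t.ka.ka:.tu:.ˈsi:n.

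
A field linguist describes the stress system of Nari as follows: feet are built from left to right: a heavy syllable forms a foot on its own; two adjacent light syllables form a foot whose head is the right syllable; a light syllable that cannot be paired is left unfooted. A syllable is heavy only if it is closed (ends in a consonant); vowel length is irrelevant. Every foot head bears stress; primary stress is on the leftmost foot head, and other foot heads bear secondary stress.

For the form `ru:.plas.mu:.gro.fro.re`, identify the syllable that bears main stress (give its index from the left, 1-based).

2

Weights: 1 ru: L, 2 plas H, 3 mu: L, 4 gro L, 5 fro L, 6 re L.
Parse left to right (heavy = foot alone; LL = one foot; stranded L unfooted): ru: (ˈplas) (mu:.ˈgro) (fro.ˈre).
Foot heads: 2, 4, 6.
Primary stress on the leftmost head = syllable 2.
Primary stress: syllable 2 → ru:.ˈplas.mu:.gro.fro.re.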